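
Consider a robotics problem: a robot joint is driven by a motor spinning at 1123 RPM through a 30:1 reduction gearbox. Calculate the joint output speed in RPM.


omega_joint = omega_motor / N = 1123 / 30 = 37.4333

37.4333 RPM


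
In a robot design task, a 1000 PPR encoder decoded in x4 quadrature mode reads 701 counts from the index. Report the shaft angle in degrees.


angle = counts * 360 / (PPR*4) = 701 * 360 / 4000 = 63.0900

63.0900 degrees


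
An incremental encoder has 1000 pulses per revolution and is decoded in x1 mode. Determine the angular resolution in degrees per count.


resolution = 360 / (PPR * 1) = 360 / 1000 = 0.3600

0.3600 degrees


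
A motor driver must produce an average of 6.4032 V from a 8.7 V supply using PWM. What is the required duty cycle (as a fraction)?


D = V_avg/V_supply = 6.4032/8.7 = 0.7360

0.7360


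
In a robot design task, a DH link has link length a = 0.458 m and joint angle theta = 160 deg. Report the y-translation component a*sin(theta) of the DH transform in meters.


a*sin(theta) = 0.458*sin(160 deg) = 0.1566

0.1566 m


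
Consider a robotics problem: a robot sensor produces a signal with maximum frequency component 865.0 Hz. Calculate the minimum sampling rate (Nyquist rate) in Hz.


f_s,min = 2*f_max = 2*865.0 = 1730.0000

1730.0000 Hz


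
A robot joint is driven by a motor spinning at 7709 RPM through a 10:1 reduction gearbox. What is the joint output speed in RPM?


omega_joint = omega_motor / N = 7709 / 10 = 770.9000

770.9000 RPM


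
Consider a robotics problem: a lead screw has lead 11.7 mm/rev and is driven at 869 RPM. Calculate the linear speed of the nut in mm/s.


v = lead * (RPM/60) = 11.7*869/60 = 169.4550

169.4550 mm/s


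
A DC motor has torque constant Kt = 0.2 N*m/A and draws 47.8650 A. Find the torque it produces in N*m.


tau = Kt * I = 0.2*47.8650 = 9.5730

9.5730 N*m


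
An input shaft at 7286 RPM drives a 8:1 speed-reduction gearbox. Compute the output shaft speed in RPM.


omega_out = omega_in / N = 7286 / 8 = 910.7500

910.7500 RPM


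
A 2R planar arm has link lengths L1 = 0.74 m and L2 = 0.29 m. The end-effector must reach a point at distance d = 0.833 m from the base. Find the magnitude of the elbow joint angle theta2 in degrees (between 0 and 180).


cos(th2) = (d^2 - L1^2 - L2^2)/(2*L1*L2) = (0.833^2 - 0.74^2 - 0.29^2)/(2*0.74*0.29) = 0.14489515
th2 = acos(0.14489515) = 81.6688 deg

81.6688 degrees


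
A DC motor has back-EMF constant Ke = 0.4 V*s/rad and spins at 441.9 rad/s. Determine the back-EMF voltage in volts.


V_emf = Ke * omega = 0.4*441.9 = 176.7600

176.7600 V


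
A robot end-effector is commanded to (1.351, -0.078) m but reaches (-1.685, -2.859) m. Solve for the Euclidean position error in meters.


dx = -1.685 - (1.351) = -3.0360, dy = -2.859 - (-0.078) = -2.7810
err = sqrt(9.217296 + 7.733961) = 4.1172

4.1172 m


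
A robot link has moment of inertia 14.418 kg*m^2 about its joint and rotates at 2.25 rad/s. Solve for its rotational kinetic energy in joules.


KE = (1/2)*I*omega^2 = 0.5*14.418*2.25^2 = 36.4956

36.4956 J


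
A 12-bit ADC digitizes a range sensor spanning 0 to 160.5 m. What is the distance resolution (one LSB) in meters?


res = range / 2^n = 160.5/2^12 = 160.5/4096 = 0.0392

0.0392 m


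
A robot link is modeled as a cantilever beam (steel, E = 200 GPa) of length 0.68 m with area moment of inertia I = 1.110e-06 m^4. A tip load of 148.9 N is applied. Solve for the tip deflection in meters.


delta = F*L^3/(3*E*I) = 148.9*0.68^3/(3*2.000e+11*1.110e-06)
      = 46.8189248/666000 = 7.0299e-05

7.0299e-05 m


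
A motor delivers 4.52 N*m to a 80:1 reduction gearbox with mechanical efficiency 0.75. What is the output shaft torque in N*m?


tau_out = tau_in * N * eta = 4.52 * 80 * 0.75 = 271.2000

271.2000 N*m


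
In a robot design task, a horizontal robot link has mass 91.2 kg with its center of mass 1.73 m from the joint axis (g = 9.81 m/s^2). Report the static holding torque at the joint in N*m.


tau = m*g*L = 91.2 * 9.81 * 1.73 = 1547.7826

1547.7826 N*m


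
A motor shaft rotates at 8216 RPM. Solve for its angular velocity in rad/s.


omega = 8216 * 2*pi/60 = 860.3775

860.3775 rad/s


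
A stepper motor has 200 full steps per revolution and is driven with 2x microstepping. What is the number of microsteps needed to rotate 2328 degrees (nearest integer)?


step_size = 360/(200*2) = 360/400 = 0.900000 deg
n = 2328/(360/400) = 2328*400/360 = 2586.6667 -> 2587

2587 steps


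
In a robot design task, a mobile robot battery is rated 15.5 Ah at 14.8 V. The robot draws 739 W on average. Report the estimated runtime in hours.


E = 15.5*14.8 = 229.4000 Wh
t = E/P = 229.4000/739 = 0.3104

0.3104 hours


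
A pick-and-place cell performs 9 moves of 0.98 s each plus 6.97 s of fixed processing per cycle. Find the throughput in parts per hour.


T_cycle = 9*0.98 + 6.97 = 15.7900 s
rate = 3600/T = 227.9924

227.9924 parts/hour


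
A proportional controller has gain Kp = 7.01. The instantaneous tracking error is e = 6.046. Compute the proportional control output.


u_P = Kp * e = 7.01 * 6.046 = 42.3825

42.3825


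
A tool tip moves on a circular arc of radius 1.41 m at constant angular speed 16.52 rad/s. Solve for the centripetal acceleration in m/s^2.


a_c = omega^2 * r = 16.52^2 * 1.41 = 384.8037

384.8037 m/s^2


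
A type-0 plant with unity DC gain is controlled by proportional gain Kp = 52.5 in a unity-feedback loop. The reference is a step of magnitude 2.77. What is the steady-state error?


e_ss = R/(1 + Kp) = 2.77/(1 + 52.5) = 2.77/53.5000 = 0.0518

0.0518


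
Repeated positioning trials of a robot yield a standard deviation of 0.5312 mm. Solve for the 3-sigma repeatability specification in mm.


repeatability = 3*sigma = 3*0.5312 = 1.5936

1.5936 mm


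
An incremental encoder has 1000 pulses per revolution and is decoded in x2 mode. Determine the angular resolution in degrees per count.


resolution = 360 / (PPR * 2) = 360 / 2000 = 0.1800

0.1800 degrees


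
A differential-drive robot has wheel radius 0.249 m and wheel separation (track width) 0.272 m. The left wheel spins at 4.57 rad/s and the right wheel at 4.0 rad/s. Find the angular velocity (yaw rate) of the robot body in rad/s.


omega = r*(wR - wL)/L = 0.249*(4.0 - (4.57))/0.272 = -0.5218

-0.5218 rad/s


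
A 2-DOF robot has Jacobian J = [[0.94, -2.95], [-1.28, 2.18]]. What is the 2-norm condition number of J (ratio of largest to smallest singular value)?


JJ^T eigenvalues: trace(JJ^T) = 15.9769, det(JJ^T) = det(J)^2 = 2.98183824
s_max^2 = (15.9769 + sqrt(243.33398065))/2 = 15.78803301
s_min^2 = (15.9769 - sqrt(243.33398065))/2 = 0.18886699
kappa = s_max/s_min = sqrt(15.78803301/0.18886699) = 9.1429

9.1429


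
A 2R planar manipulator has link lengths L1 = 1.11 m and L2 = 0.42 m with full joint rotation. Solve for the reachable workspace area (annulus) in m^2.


r_max = L1 + L2 = 1.5300, r_min = |L1 - L2| = 0.6900
A = pi*(r_max^2 - r_min^2) = pi*(2.3409 - 0.4761) = 5.8584

5.8584 m^2


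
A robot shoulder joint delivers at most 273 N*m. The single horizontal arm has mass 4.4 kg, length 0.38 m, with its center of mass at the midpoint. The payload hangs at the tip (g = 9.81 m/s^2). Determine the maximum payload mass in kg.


tau_arm = m_arm*g*(L/2) = 4.4*9.81*0.38/2 = 8.2012 N*m
tau_payload = tau_max - tau_arm = 273 - 8.2012 = 264.7988
m_payload = tau_payload / (g*L) = 264.7988 / (9.81*0.38) = 71.0335

71.0335 kg


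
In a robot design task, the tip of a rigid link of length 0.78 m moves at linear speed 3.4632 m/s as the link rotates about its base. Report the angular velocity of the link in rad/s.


omega = v / L = 3.4632 / 0.78 = 4.4400

4.4400 rad/s


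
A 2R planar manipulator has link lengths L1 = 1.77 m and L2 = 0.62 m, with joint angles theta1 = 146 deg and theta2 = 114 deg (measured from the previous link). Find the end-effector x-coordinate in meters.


x = L1*cos(th1) + L2*cos(th1+th2) = 1.77*cos(146 deg) + 0.62*cos(260 deg) = -1.5751

-1.5751 m


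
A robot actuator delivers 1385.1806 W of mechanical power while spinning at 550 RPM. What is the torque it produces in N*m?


omega = 550 * 2*pi/60 = 57.595865 rad/s
tau = P / omega = 1385.1806 / 57.595865 = 24.0500

24.0500 N*m


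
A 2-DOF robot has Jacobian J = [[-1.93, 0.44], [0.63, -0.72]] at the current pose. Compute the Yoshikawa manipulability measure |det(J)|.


det(J) = -1.93*-0.72 - (0.44)*(0.63) = 1.1124
|det(J)| = 1.1124

1.1124


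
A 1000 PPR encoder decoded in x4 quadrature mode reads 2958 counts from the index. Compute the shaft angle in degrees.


angle = counts * 360 / (PPR*4) = 2958 * 360 / 4000 = 266.2200

266.2200 degrees


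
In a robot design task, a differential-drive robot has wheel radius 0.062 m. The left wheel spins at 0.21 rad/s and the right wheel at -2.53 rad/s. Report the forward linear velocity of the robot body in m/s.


v = r*(wR + wL)/2 = 0.062*(-2.53 + 0.21)/2 = -0.0719

-0.0719 m/s


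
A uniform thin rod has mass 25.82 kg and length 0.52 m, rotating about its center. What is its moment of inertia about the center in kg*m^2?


I = (1/12)*m*L^2 = (1/12)*25.82*0.52^2 = 0.5818

0.5818 kg*m^2


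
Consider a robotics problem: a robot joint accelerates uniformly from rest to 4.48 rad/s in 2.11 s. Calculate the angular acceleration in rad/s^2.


alpha = delta_omega / t = 4.48 / 2.11 = 2.1232

2.1232 rad/s^2


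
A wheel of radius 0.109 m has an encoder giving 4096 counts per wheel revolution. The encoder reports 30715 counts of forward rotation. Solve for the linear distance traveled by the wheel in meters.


revs = 30715/4096 = 7.498779
d = revs * 2*pi*r = 7.498779 * 2*pi*0.109 = 5.1357

5.1357 m


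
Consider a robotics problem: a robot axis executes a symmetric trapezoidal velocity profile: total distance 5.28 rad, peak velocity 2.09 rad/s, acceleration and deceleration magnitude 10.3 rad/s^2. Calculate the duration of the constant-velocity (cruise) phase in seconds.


t_acc = v/a = 0.202913 s, d_acc = v^2/(2a) = 0.212044 rad each
d_cruise = 5.28 - 2*0.212044 = 4.855912 rad
t_cruise = d_cruise/v = 4.855912/2.09 = 2.3234

2.3234 s


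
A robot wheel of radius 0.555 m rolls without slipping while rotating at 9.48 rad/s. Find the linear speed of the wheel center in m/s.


v = omega * r = 9.48 * 0.555 = 5.2614

5.2614 m/s


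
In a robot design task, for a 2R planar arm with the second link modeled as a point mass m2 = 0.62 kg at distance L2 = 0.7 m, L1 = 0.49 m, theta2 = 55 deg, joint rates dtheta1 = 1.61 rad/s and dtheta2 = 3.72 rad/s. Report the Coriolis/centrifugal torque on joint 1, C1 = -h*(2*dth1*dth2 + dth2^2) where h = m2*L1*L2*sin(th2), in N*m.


h = m2*L1*L2*sin(th2) = 0.62*0.49*0.7*sin(55 deg) = 0.174201
C1 = -h*(2*1.61*3.72 + 3.72^2) = -0.174201*25.8168 = -4.4973

-4.4973 N*m


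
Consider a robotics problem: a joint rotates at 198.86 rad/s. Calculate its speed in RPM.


RPM = 198.86 * 60/(2*pi) = 1898.9731

1898.9731 RPM


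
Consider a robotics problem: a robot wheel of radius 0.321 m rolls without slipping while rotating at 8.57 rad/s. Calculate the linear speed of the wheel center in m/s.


v = omega * r = 8.57 * 0.321 = 2.7510

2.7510 m/s


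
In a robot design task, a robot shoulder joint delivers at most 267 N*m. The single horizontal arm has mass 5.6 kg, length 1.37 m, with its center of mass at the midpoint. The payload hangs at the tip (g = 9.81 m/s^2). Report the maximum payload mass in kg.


tau_arm = m_arm*g*(L/2) = 5.6*9.81*1.37/2 = 37.6312 N*m
tau_payload = tau_max - tau_arm = 267 - 37.6312 = 229.3688
m_payload = tau_payload / (g*L) = 229.3688 / (9.81*1.37) = 17.0665

17.0665 kg


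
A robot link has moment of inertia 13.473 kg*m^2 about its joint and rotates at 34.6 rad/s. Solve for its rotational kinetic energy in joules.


KE = (1/2)*I*omega^2 = 0.5*13.473*34.6^2 = 8064.6683

8064.6683 J


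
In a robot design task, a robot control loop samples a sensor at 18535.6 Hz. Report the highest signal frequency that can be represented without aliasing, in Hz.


f_max = f_s/2 = 18535.6/2 = 9267.8000

9267.8000 Hz


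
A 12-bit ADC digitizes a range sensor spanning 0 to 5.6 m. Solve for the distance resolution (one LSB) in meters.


res = range / 2^n = 5.6/2^12 = 5.6/4096 = 0.0014

0.0014 m


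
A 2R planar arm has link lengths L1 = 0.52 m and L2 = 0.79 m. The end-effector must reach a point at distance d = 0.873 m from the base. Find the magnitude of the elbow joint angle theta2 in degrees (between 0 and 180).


cos(th2) = (d^2 - L1^2 - L2^2)/(2*L1*L2) = (0.873^2 - 0.52^2 - 0.79^2)/(2*0.52*0.79) = -0.16111368
th2 = acos(-0.16111368) = 99.2715 deg

99.2715 degrees


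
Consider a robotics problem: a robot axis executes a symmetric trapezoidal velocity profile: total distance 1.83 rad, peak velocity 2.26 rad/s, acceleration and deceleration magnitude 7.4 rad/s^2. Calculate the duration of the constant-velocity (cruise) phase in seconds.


t_acc = v/a = 0.305405 s, d_acc = v^2/(2a) = 0.345108 rad each
d_cruise = 1.83 - 2*0.345108 = 1.139784 rad
t_cruise = d_cruise/v = 1.139784/2.26 = 0.5043

0.5043 s


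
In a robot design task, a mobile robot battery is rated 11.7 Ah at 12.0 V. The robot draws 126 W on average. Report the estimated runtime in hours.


E = 11.7*12.0 = 140.4000 Wh
t = E/P = 140.4000/126 = 1.1143

1.1143 hours


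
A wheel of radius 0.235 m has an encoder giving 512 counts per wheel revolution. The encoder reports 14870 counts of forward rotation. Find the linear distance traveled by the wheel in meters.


revs = 14870/512 = 29.042969
d = revs * 2*pi*r = 29.042969 * 2*pi*0.235 = 42.8834

42.8834 m


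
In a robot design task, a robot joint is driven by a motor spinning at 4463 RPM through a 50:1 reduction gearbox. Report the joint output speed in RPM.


omega_joint = omega_motor / N = 4463 / 50 = 89.2600

89.2600 RPM


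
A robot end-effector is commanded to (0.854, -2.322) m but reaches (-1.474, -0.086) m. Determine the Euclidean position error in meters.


dx = -1.474 - (0.854) = -2.3280, dy = -0.086 - (-2.322) = 2.2360
err = sqrt(5.419584 + 4.999696) = 3.2279

3.2279 m


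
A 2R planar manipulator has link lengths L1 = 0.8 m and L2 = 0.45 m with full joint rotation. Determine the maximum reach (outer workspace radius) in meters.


r_max = L1 + L2 = 0.8 + 0.45 = 1.2500

1.2500 m


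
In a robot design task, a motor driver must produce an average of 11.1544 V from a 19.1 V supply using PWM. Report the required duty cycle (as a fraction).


D = V_avg/V_supply = 11.1544/19.1 = 0.5840

0.5840


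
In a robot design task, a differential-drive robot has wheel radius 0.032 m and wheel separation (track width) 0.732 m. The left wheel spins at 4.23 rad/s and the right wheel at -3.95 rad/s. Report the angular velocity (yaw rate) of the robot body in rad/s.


omega = r*(wR - wL)/L = 0.032*(-3.95 - (4.23))/0.732 = -0.3576

-0.3576 rad/s


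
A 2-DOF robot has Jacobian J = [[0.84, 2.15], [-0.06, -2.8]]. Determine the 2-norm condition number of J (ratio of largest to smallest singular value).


JJ^T eigenvalues: trace(JJ^T) = 13.1717, det(JJ^T) = det(J)^2 = 4.94172900
s_max^2 = (13.1717 + sqrt(153.72676489))/2 = 12.78517990
s_min^2 = (13.1717 - sqrt(153.72676489))/2 = 0.38652010
kappa = s_max/s_min = sqrt(12.78517990/0.38652010) = 5.7513

5.7513


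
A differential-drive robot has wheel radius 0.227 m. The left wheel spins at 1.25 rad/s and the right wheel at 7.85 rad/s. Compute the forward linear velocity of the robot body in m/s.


v = r*(wR + wL)/2 = 0.227*(7.85 + 1.25)/2 = 1.0329

1.0329 m/s


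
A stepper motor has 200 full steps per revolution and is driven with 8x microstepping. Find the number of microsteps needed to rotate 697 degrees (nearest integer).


step_size = 360/(200*8) = 360/1600 = 0.225000 deg
n = 697/(360/1600) = 697*1600/360 = 3097.7778 -> 3098

3098 steps


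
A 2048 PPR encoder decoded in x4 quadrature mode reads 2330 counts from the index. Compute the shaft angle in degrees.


angle = counts * 360 / (PPR*4) = 2330 * 360 / 8192 = 102.3926

102.3926 degrees


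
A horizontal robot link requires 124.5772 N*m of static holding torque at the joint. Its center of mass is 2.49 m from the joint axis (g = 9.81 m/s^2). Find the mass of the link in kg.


m = tau / (g*L) = 124.5772 / (9.81 * 2.49) = 5.1000

5.1000 kg


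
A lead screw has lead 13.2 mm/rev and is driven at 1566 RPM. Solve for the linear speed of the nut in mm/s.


v = lead * (RPM/60) = 13.2*1566/60 = 344.5200

344.5200 mm/s


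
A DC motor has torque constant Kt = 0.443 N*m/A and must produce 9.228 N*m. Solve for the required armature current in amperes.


I = tau / Kt = 9.228/0.443 = 20.8307

20.8307 A


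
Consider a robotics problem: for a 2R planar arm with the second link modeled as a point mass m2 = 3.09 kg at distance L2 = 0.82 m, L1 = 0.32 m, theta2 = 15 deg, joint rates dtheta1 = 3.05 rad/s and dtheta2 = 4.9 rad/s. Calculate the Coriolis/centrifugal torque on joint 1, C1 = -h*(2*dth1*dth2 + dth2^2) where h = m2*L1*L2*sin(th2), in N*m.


h = m2*L1*L2*sin(th2) = 3.09*0.32*0.82*sin(15 deg) = 0.209855
C1 = -h*(2*3.05*4.9 + 4.9^2) = -0.209855*53.9000 = -11.3112

-11.3112 N*m


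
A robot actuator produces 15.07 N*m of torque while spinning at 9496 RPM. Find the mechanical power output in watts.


omega = 9496 * 2*pi/60 = 994.418795 rad/s
P = tau * omega = 15.07 * 994.418795 = 14985.8912

14985.8912 W


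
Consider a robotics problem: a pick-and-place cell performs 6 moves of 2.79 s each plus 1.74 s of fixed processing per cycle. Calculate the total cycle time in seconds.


T = 6*2.79 + 1.74 = 18.4800

18.4800 s


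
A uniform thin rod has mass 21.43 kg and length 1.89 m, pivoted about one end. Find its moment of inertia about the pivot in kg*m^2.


I = (1/3)*m*L^2 = (1/3)*21.43*1.89^2 = 25.5167

25.5167 kg*m^2


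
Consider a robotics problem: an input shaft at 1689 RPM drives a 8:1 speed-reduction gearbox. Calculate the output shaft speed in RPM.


omega_out = omega_in / N = 1689 / 8 = 211.1250

211.1250 RPM


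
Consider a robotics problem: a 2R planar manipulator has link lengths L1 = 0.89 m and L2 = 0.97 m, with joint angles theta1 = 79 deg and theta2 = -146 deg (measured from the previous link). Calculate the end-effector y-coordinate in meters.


y = L1*sin(th1) + L2*sin(th1+th2) = 0.89*sin(79 deg) + 0.97*sin(-67 deg) = -0.0192

-0.0192 m


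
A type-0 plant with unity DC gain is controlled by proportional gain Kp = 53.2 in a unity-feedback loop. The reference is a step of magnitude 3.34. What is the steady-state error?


e_ss = R/(1 + Kp) = 3.34/(1 + 53.2) = 3.34/54.2000 = 0.0616

0.0616


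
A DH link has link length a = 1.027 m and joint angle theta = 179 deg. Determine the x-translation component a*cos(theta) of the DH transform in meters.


a*cos(theta) = 1.027*cos(179 deg) = -1.0268

-1.0268 m


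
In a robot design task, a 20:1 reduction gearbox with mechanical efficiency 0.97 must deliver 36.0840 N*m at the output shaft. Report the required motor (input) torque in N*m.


tau_in = tau_out / (N * eta) = 36.0840 / (20 * 0.97) = 1.8600

1.8600 N*m


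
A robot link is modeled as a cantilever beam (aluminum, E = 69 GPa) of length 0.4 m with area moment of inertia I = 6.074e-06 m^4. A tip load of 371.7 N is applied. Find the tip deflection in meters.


delta = F*L^3/(3*E*I) = 371.7*0.4^3/(3*6.900e+10*6.074e-06)
      = 23.7888/1257318 = 1.8920e-05

1.8920e-05 m


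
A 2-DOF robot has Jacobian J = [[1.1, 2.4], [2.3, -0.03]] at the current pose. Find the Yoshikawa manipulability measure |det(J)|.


det(J) = 1.1*-0.03 - (2.4)*(2.3) = -5.5530
|det(J)| = 5.5530

5.5530


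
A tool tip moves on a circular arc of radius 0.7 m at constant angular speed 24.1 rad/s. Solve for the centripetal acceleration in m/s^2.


a_c = omega^2 * r = 24.1^2 * 0.7 = 406.5670

406.5670 m/s^2


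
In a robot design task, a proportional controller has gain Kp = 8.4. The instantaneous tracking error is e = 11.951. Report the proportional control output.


u_P = Kp * e = 8.4 * 11.951 = 100.3884

100.3884


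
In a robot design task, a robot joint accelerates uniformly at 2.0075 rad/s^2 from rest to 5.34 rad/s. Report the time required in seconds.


t = delta_omega / alpha = 5.34 / 2.0075 = 2.6600

2.6600 s


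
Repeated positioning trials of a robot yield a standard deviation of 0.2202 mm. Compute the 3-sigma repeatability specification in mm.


repeatability = 3*sigma = 3*0.2202 = 0.6606

0.6606 mm


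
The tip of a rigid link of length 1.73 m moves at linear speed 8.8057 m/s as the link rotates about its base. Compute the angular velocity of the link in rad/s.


omega = v / L = 8.8057 / 1.73 = 5.0900

5.0900 rad/s


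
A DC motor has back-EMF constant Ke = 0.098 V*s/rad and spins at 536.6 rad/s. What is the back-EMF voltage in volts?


V_emf = Ke * omega = 0.098*536.6 = 52.5868

52.5868 V


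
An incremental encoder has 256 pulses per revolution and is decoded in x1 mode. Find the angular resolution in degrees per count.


resolution = 360 / (PPR * 1) = 360 / 256 = 1.4062

1.4062 degrees


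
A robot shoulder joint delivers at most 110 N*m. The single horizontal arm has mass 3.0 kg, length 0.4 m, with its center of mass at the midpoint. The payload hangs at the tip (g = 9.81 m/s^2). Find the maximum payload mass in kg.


tau_arm = m_arm*g*(L/2) = 3.0*9.81*0.4/2 = 5.8860 N*m
tau_payload = tau_max - tau_arm = 110 - 5.8860 = 104.1140
m_payload = tau_payload / (g*L) = 104.1140 / (9.81*0.4) = 26.5326

26.5326 kg


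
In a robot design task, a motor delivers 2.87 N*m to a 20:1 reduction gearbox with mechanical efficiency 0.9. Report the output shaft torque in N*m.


tau_out = tau_in * N * eta = 2.87 * 20 * 0.9 = 51.6600

51.6600 N*m


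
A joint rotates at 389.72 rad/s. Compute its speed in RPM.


RPM = 389.72 * 60/(2*pi) = 3721.5519

3721.5519 RPM


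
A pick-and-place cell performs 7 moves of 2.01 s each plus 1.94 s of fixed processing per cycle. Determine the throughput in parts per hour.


T_cycle = 7*2.01 + 1.94 = 16.0100 s
rate = 3600/T = 224.8595

224.8595 parts/hour


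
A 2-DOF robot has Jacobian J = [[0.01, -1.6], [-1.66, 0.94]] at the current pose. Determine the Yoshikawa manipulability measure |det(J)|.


det(J) = 0.01*0.94 - (-1.6)*(-1.66) = -2.6466
|det(J)| = 2.6466

2.6466


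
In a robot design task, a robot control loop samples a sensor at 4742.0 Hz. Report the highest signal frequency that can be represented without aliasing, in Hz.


f_max = f_s/2 = 4742.0/2 = 2371.0000

2371.0000 Hz


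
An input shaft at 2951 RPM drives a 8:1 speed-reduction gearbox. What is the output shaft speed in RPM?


omega_out = omega_in / N = 2951 / 8 = 368.8750

368.8750 RPM


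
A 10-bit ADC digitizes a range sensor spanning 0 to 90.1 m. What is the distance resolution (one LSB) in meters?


res = range / 2^n = 90.1/2^10 = 90.1/1024 = 0.0880

0.0880 m


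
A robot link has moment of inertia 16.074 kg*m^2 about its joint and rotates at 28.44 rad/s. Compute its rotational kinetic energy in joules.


KE = (1/2)*I*omega^2 = 0.5*16.074*28.44^2 = 6500.5956

6500.5956 J


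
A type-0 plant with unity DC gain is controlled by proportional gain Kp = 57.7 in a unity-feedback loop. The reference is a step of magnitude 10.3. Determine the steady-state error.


e_ss = R/(1 + Kp) = 10.3/(1 + 57.7) = 10.3/58.7000 = 0.1755

0.1755


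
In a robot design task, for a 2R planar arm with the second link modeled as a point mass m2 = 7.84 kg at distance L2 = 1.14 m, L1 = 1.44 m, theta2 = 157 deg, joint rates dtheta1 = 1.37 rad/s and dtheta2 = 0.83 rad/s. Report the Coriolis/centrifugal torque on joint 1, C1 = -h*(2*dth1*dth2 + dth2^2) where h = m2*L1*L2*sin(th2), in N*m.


h = m2*L1*L2*sin(th2) = 7.84*1.44*1.14*sin(157 deg) = 5.028766
C1 = -h*(2*1.37*0.83 + 0.83^2) = -5.028766*2.9631 = -14.9007

-14.9007 N*m


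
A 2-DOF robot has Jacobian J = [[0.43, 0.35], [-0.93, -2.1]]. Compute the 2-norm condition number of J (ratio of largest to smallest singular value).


JJ^T eigenvalues: trace(JJ^T) = 5.5823, det(JJ^T) = det(J)^2 = 0.33350625
s_max^2 = (5.5823 + sqrt(29.82804829))/2 = 5.52190302
s_min^2 = (5.5823 - sqrt(29.82804829))/2 = 0.06039698
kappa = s_max/s_min = sqrt(5.52190302/0.06039698) = 9.5617

9.5617


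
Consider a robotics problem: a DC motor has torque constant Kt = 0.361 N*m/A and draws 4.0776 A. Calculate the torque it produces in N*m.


tau = Kt * I = 0.361*4.0776 = 1.4720

1.4720 N*m


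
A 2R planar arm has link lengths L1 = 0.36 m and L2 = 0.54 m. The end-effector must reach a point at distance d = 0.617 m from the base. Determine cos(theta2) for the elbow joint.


cos(th2) = (d^2 - L1^2 - L2^2)/(2*L1*L2) = (0.617^2 - 0.36^2 - 0.54^2)/(2*0.36*0.54) = -0.1042

-0.1042


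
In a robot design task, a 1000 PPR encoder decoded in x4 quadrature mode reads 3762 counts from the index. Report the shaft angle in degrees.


angle = counts * 360 / (PPR*4) = 3762 * 360 / 4000 = 338.5800

338.5800 degrees


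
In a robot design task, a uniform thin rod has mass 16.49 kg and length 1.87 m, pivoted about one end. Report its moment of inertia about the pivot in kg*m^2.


I = (1/3)*m*L^2 = (1/3)*16.49*1.87^2 = 19.2213

19.2213 kg*m^2


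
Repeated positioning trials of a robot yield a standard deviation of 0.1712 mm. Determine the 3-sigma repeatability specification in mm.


repeatability = 3*sigma = 3*0.1712 = 0.5136

0.5136 mm


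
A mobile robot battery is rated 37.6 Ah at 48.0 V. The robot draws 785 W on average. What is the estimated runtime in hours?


E = 37.6*48.0 = 1804.8000 Wh
t = E/P = 1804.8000/785 = 2.2991

2.2991 hours


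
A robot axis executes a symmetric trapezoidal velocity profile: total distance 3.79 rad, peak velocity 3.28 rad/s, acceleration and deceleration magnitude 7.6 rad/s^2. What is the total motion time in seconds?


t_acc = v/a = 3.28/7.6 = 0.431579 s
d_acc = v^2/(2a) = 0.707789 rad (each ramp)
d_cruise = 3.79 - 2*0.707789 = 2.374422 rad
t_cruise = 2.374422/3.28 = 0.723909 s
t_total = 2*0.431579 + 0.723909 = 1.5871

1.5871 s


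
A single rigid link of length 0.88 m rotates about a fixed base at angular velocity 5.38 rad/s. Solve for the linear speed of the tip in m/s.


v = L*omega = 0.88 * 5.38 = 4.7344

4.7344 m/s


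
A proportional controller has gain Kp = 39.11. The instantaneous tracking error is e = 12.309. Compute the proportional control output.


u_P = Kp * e = 39.11 * 12.309 = 481.4050

481.4050


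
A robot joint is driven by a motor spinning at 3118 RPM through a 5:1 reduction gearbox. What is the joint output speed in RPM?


omega_joint = omega_motor / N = 3118 / 5 = 623.6000

623.6000 RPM


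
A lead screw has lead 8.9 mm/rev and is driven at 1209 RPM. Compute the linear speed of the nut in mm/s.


v = lead * (RPM/60) = 8.9*1209/60 = 179.3350

179.3350 mm/s


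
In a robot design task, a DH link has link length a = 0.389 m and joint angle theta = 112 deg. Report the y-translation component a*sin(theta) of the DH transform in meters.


a*sin(theta) = 0.389*sin(112 deg) = 0.3607

0.3607 m


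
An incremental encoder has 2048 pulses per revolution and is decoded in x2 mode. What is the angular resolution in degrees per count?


resolution = 360 / (PPR * 2) = 360 / 4096 = 0.0879

0.0879 degrees


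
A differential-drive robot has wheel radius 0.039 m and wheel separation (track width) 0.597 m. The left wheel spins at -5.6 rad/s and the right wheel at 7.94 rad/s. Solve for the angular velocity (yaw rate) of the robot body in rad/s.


omega = r*(wR - wL)/L = 0.039*(7.94 - (-5.6))/0.597 = 0.8845

0.8845 rad/s


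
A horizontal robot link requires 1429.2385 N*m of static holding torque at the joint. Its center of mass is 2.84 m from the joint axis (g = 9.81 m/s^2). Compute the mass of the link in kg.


m = tau / (g*L) = 1429.2385 / (9.81 * 2.84) = 51.3000

51.3000 kg


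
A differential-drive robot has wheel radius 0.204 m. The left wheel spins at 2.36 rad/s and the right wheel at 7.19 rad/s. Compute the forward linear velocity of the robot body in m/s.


v = r*(wR + wL)/2 = 0.204*(7.19 + 2.36)/2 = 0.9741

0.9741 m/s


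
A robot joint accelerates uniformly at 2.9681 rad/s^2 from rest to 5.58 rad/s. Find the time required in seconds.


t = delta_omega / alpha = 5.58 / 2.9681 = 1.8800

1.8800 s


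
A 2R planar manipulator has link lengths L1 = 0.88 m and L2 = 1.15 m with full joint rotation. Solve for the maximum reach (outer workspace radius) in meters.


r_max = L1 + L2 = 0.88 + 1.15 = 2.0300

2.0300 m


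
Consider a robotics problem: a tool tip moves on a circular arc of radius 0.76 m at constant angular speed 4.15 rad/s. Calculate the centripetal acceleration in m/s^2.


a_c = omega^2 * r = 4.15^2 * 0.76 = 13.0891

13.0891 m/s^2


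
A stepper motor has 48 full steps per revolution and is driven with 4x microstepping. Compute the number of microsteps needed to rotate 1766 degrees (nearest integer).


step_size = 360/(48*4) = 360/192 = 1.875000 deg
n = 1766/(360/192) = 1766*192/360 = 941.8667 -> 942

942 steps


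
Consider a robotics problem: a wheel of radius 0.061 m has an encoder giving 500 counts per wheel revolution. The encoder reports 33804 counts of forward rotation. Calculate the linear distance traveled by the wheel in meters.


revs = 33804/500 = 67.608000
d = revs * 2*pi*r = 67.608000 * 2*pi*0.061 = 25.9124

25.9124 m


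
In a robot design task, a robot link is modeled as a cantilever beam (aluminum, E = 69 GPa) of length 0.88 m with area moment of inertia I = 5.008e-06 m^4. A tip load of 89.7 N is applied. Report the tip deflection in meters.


delta = F*L^3/(3*E*I) = 89.7*0.88^3/(3*6.900e+10*5.008e-06)
      = 61.1280384/1036656 = 5.8967e-05

5.8967e-05 m


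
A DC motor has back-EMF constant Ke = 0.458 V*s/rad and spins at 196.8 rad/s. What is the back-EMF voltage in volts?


V_emf = Ke * omega = 0.458*196.8 = 90.1344

90.1344 V


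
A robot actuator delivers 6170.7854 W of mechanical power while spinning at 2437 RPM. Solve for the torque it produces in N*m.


omega = 2437 * 2*pi/60 = 255.202043 rad/s
tau = P / omega = 6170.7854 / 255.202043 = 24.1800

24.1800 N*m


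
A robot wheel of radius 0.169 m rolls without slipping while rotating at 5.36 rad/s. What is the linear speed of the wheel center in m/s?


v = omega * r = 5.36 * 0.169 = 0.9058

0.9058 m/s


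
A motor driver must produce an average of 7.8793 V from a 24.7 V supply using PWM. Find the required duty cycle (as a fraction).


D = V_avg/V_supply = 7.8793/24.7 = 0.3190

0.3190


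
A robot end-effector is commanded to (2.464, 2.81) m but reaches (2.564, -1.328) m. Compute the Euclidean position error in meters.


dx = 2.564 - (2.464) = 0.1000, dy = -1.328 - (2.81) = -4.1380
err = sqrt(0.010000 + 17.123044) = 4.1392

4.1392 m


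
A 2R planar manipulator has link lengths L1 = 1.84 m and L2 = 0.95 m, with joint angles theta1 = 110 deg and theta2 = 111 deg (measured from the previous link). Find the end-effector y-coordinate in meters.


y = L1*sin(th1) + L2*sin(th1+th2) = 1.84*sin(110 deg) + 0.95*sin(221 deg) = 1.1058

1.1058 m


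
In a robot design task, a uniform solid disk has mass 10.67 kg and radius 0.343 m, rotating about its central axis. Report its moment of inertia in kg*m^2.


I = (1/2)*m*R^2 = 0.5*10.67*0.343^2 = 0.6277

0.6277 kg*m^2


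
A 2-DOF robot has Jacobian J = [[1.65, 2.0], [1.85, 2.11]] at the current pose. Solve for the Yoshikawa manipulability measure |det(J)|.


det(J) = 1.65*2.11 - (2.0)*(1.85) = -0.2185
|det(J)| = 0.2185

0.2185


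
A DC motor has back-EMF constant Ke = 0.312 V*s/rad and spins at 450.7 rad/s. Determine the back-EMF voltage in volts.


V_emf = Ke * omega = 0.312*450.7 = 140.6184

140.6184 V


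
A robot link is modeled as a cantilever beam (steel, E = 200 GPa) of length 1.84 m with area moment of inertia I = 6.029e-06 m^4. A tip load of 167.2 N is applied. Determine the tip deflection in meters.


delta = F*L^3/(3*E*I) = 167.2*1.84^3/(3*2.000e+11*6.029e-06)
      = 1041.5730688/3617400 = 2.8793e-04

2.8793e-04 m


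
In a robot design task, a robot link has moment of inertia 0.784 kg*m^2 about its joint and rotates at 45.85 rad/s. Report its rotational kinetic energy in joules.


KE = (1/2)*I*omega^2 = 0.5*0.784*45.85^2 = 824.0712

824.0712 J


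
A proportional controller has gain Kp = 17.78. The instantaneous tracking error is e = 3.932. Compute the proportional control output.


u_P = Kp * e = 17.78 * 3.932 = 69.9110

69.9110


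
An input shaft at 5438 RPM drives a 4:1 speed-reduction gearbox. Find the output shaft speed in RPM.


omega_out = omega_in / N = 5438 / 4 = 1359.5000

1359.5000 RPM


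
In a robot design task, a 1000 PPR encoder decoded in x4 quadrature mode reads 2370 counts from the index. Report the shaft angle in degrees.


angle = counts * 360 / (PPR*4) = 2370 * 360 / 4000 = 213.3000

213.3000 degrees


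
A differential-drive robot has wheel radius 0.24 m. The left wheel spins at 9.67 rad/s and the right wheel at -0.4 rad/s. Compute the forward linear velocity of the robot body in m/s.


v = r*(wR + wL)/2 = 0.24*(-0.4 + 9.67)/2 = 1.1124

1.1124 m/s


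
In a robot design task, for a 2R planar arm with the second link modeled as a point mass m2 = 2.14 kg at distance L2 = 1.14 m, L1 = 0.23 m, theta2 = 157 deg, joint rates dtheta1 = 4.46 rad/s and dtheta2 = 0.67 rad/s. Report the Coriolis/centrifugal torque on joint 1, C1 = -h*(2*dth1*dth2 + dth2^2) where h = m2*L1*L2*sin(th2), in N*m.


h = m2*L1*L2*sin(th2) = 2.14*0.23*1.14*sin(157 deg) = 0.219242
C1 = -h*(2*4.46*0.67 + 0.67^2) = -0.219242*6.4253 = -1.4087

-1.4087 N*m


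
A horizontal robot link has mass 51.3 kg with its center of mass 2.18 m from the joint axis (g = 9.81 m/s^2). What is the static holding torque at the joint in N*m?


tau = m*g*L = 51.3 * 9.81 * 2.18 = 1097.0915

1097.0915 N*m


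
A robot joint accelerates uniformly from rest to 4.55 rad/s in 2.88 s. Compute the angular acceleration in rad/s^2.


alpha = delta_omega / t = 4.55 / 2.88 = 1.5799

1.5799 rad/s^2


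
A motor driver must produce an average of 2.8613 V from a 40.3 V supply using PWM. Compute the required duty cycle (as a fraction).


D = V_avg/V_supply = 2.8613/40.3 = 0.0710

0.0710


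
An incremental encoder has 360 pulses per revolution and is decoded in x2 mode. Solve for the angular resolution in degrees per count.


resolution = 360 / (PPR * 2) = 360 / 720 = 0.5000

0.5000 degrees


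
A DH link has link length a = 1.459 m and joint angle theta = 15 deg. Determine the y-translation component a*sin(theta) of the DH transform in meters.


a*sin(theta) = 1.459*sin(15 deg) = 0.3776

0.3776 m


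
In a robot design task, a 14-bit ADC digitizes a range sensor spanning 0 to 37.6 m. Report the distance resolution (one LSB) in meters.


res = range / 2^n = 37.6/2^14 = 37.6/16384 = 0.0023

0.0023 m


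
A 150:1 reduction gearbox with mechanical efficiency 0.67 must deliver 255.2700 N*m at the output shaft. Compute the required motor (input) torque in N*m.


tau_in = tau_out / (N * eta) = 255.2700 / (150 * 0.67) = 2.5400

2.5400 N*m


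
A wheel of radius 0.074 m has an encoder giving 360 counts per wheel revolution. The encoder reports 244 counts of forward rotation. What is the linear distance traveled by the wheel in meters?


revs = 244/360 = 0.677778
d = revs * 2*pi*r = 0.677778 * 2*pi*0.074 = 0.3151

0.3151 m


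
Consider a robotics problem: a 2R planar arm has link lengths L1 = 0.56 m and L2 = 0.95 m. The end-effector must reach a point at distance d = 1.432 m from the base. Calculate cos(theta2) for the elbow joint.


cos(th2) = (d^2 - L1^2 - L2^2)/(2*L1*L2) = (1.432^2 - 0.56^2 - 0.95^2)/(2*0.56*0.95) = 0.7843

0.7843


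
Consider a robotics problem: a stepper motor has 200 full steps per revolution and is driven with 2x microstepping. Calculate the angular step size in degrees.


step = 360/(200*2) = 360/400 = 0.9000

0.9000 degrees


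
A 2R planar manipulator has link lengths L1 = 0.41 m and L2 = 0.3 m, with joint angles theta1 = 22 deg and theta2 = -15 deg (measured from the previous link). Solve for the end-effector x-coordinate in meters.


x = L1*cos(th1) + L2*cos(th1+th2) = 0.41*cos(22 deg) + 0.3*cos(7 deg) = 0.6779

0.6779 m


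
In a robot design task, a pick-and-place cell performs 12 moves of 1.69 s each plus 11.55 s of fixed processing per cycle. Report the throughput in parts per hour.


T_cycle = 12*1.69 + 11.55 = 31.8300 s
rate = 3600/T = 113.1008

113.1008 parts/hour


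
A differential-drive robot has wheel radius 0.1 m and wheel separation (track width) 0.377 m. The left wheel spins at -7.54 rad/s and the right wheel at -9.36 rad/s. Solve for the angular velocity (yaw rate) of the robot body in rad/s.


omega = r*(wR - wL)/L = 0.1*(-9.36 - (-7.54))/0.377 = -0.4828

-0.4828 rad/s


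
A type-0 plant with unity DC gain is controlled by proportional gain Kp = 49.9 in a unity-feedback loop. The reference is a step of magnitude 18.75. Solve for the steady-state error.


e_ss = R/(1 + Kp) = 18.75/(1 + 49.9) = 18.75/50.9000 = 0.3684

0.3684


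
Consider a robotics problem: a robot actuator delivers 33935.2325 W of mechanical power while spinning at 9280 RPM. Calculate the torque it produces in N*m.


omega = 9280 * 2*pi/60 = 971.799328 rad/s
tau = P / omega = 33935.2325 / 971.799328 = 34.9200

34.9200 N*m


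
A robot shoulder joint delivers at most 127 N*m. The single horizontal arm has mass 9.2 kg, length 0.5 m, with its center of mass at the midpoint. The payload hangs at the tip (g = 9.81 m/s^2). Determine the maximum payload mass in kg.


tau_arm = m_arm*g*(L/2) = 9.2*9.81*0.5/2 = 22.5630 N*m
tau_payload = tau_max - tau_arm = 127 - 22.5630 = 104.4370
m_payload = tau_payload / (g*L) = 104.4370 / (9.81*0.5) = 21.2919

21.2919 kg


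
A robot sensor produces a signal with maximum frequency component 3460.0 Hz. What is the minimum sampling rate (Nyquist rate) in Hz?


f_s,min = 2*f_max = 2*3460.0 = 6920.0000

6920.0000 Hz


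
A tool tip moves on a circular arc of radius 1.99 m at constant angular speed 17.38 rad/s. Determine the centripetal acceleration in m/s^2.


a_c = omega^2 * r = 17.38^2 * 1.99 = 601.1082

601.1082 m/s^2


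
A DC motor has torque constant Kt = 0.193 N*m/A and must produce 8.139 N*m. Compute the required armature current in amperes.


I = tau / Kt = 8.139/0.193 = 42.1710

42.1710 A


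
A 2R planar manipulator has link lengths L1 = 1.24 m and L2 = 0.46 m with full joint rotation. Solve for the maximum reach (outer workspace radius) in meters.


r_max = L1 + L2 = 1.24 + 0.46 = 1.7000

1.7000 m


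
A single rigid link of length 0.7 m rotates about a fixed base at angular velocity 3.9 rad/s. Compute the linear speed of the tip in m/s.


v = L*omega = 0.7 * 3.9 = 2.7300

2.7300 m/s


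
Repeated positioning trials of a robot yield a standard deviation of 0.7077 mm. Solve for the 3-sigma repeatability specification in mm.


repeatability = 3*sigma = 3*0.7077 = 2.1231

2.1231 mm


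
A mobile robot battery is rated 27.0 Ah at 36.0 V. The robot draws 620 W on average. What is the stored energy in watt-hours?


E = capacity * V = 27.0*36.0 = 972.0000

972.0000 Wh


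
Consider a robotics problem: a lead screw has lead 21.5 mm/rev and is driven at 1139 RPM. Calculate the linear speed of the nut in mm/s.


v = lead * (RPM/60) = 21.5*1139/60 = 408.1417

408.1417 mm/s
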